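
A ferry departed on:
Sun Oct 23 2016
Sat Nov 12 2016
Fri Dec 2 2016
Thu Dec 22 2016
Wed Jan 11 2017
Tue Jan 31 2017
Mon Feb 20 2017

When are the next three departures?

Sun Mar 12 2017, Sat Apr 1 2017, Fri Apr 21 2017

The spacing is 20, 20, 20, 20, 20, 20 days — always 20 days.
Mon Feb 20 2017 + 20 days = Sun Mar 12 2017.
Sun Mar 12 2017 + 20 days = Sat Apr 1 2017.
Sat Apr 1 2017 + 20 days = Fri Apr 21 2017.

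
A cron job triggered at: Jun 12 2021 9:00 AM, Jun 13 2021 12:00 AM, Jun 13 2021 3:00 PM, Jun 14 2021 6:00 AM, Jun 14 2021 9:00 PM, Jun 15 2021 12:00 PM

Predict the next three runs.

Jun 16 2021 3:00 AM, Jun 16 2021 6:00 PM, Jun 17 2021 9:00 AM

Spacing: 15, 15, 15, 15, 15 h — constant 15 h.
Jun 15 2021 12:00 PM + 15 h = Jun 16 2021 3:00 AM.
Jun 16 2021 3:00 AM + 15 h = Jun 16 2021 6:00 PM.
Jun 16 2021 6:00 PM + 15 h = Jun 17 2021 9:00 AM.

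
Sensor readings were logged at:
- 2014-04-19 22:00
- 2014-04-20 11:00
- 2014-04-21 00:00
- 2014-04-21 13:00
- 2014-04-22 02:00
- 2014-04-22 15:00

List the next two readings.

2014-04-23 04:00, 2014-04-23 17:00

Gaps: 13, 13, 13, 13, 13 hours — each event is 13 hours after the previous one.
2014-04-22 15:00 + 13 h = 2014-04-23 04:00.
2014-04-23 04:00 + 13 h = 2014-04-23 17:00.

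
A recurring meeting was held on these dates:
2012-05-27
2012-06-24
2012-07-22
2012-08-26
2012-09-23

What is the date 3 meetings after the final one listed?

All dates are Sundays, 28, 28, 35, 28 days apart.
Specifically, the 4th Sunday of each month.
4th Sunday of October 2012: 2012-10-28.
4th Sunday of November 2012: 2012-11-25.
December 2012 — 4th Sunday is 2012-12-23.

2012-12-23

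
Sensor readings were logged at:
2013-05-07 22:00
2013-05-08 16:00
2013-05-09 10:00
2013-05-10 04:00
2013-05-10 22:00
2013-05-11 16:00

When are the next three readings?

The interval is a steady 18 hours (18, 18, 18, 18, 18).
2013-05-11 16:00 + 18 h = 2013-05-12 10:00.
2013-05-12 10:00 + 18 h = 2013-05-13 04:00.
2013-05-13 04:00 + 18 h = 2013-05-13 22:00.

2013-05-12 10:00, 2013-05-13 04:00, 2013-05-13 22:00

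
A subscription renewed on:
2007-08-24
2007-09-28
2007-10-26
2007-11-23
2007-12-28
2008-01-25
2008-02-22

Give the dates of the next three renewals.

These are Fridays at 28- or 35-day spacing (35, 28, 28, 35, 28, 28).
The pattern: 4th Friday of the month.
4th Friday of March 2008: 2008-03-28.
4th Friday of April 2008: 2008-04-25.
4th Friday of May 2008: 2008-05-23.

2008-03-28, 2008-04-25, 2008-05-23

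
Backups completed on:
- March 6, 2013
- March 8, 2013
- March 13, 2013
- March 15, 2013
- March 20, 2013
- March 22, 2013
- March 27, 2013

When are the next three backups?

March 29, 2013; April 3, 2013; April 5, 2013

Gaps: 2, 5, 2, 5, 2, 5 days — not constant, but cyclic with period 2.
The events fall on every Wednesday and Friday.
The following Friday is March 29, 2013.
Next Wednesday: April 3, 2013.
The following Friday is April 5, 2013.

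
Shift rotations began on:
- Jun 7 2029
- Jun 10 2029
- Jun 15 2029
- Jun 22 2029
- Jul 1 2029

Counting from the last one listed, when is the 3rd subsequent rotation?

Aug 9 2029

Gaps: 3, 5, 7, 9 days — each gap is 2 larger than the previous one.
Next gap: 11 days. Jul 1 2029 + 11 days = Jul 12 2029.
Next gap: 13 days. Jul 12 2029 + 13 days = Jul 25 2029.
Next gap: 15 days. Jul 25 2029 + 15 days = Aug 9 2029.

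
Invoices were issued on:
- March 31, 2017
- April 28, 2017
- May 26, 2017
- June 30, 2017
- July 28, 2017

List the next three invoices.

These are Fridays with 28, 28, 35, 28-day gaps.
Each is the final Friday of its month — March 31, 2017 is past the 28th, so '4th Friday' doesn't fit.
Last Friday of August 2017: August 25, 2017.
Last Friday of September 2017: September 29, 2017.
Last Friday of October 2017: October 27, 2017.

August 25, 2017; September 29, 2017; October 27, 2017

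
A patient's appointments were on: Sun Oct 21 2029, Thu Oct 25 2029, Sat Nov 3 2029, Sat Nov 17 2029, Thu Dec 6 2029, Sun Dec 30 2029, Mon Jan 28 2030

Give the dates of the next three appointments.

Sun Mar 3 2030, Thu Apr 11 2030, Sat May 25 2030

The spacing grows by 5 each time: 4, 9, 14, 19, 24, 29 days.
Next gap: 34 days. Mon Jan 28 2030 + 34 days = Sun Mar 3 2030.
Next gap: 39 days. Sun Mar 3 2030 + 39 days = Thu Apr 11 2030.
Next gap: 44 days. Thu Apr 11 2030 + 44 days = Sat May 25 2030.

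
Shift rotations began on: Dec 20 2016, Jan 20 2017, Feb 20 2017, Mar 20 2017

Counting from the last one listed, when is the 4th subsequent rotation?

The day-of-month is always 20 (31, 31, 28 days between events).
So this recurs on the 20th of each month.
Next: April 2017 → Apr 20 2017.
May 2017: May 20 2017.
June 2017: Jun 20 2017.
July 2017: Jul 20 2017.

Jul 20 2017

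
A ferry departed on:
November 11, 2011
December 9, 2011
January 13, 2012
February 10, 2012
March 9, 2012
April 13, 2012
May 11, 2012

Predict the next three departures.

All dates are Fridays, 28, 35, 28, 28, 35, 28 days apart.
Specifically, the 2nd Friday of each month.
June 2012 — 2nd Friday is June 8, 2012.
July 2012 — 2nd Friday is July 13, 2012.
August 2012 — 2nd Friday is August 10, 2012.

June 8, 2012; July 13, 2012; August 10, 2012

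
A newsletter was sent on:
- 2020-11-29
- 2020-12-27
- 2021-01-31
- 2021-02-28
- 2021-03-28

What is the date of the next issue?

These are Sundays with 28, 35, 28, 28-day gaps.
Each is the final Sunday of its month — 2020-11-29 is past the 28th, so '4th Sunday' doesn't fit.
April 2021 ends with Sunday 2021-04-25.

2021-04-25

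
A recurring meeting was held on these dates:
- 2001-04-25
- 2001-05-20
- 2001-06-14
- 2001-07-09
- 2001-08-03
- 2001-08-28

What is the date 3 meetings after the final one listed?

Gaps between consecutive events: 25, 25, 25, 25, 25 days — a constant 25-day interval.
2001-08-28 + 25 days = 2001-09-22.
2001-09-22 + 25 days = 2001-10-17.
2001-10-17 + 25 days = 2001-11-11.

2001-11-11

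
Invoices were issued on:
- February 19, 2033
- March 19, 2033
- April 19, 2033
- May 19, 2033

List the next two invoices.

June 19, 2033; July 19, 2033

Gaps: 28, 31, 30 days — not constant. Every event is on the 19th of the month.
Pattern: the 19th of each month.
Next: June 2033 → June 19, 2033.
July 2033: July 19, 2033.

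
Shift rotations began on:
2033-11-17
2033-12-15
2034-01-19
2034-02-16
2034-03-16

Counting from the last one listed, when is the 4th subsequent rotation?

2034-07-20

These are Thursdays at 28- or 35-day spacing (28, 35, 28, 28).
The pattern: 3rd Thursday of the month.
April 2034 — 3rd Thursday is 2034-04-20.
3rd Thursday of May 2034: 2034-05-18.
3rd Thursday of June 2034: 2034-06-15.
July 2034 — 3rd Thursday is 2034-07-20.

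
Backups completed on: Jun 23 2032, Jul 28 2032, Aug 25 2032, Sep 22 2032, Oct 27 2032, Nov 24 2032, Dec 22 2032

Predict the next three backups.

These are Wednesdays at 28- or 35-day spacing (35, 28, 28, 35, 28, 28).
The pattern: 4th Wednesday of the month.
4th Wednesday of January 2033: Jan 26 2033.
4th Wednesday of February 2033: Feb 23 2033.
4th Wednesday of March 2033: Mar 23 2033.

Jan 26 2033, Feb 23 2033, Mar 23 2033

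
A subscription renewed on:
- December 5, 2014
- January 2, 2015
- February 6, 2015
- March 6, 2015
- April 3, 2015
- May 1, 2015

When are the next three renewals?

June 5, 2015; July 3, 2015; August 7, 2015

All dates are Fridays, 28, 35, 28, 28, 28 days apart.
Specifically, the 1st Friday of each month.
1st Friday of June 2015: June 5, 2015.
1st Friday of July 2015: July 3, 2015.
1st Friday of August 2015: August 7, 2015.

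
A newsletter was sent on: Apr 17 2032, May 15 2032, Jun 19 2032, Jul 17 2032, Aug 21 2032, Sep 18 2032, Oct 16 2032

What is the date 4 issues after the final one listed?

Feb 19 2033

Gaps: 28, 35, 28, 35, 28, 28 days — a mix of 28 and 35. Every date is a Saturday.
Each is the 3rd Saturday of its month.
3rd Saturday of November 2032: Nov 20 2032.
December 2032 — 3rd Saturday is Dec 18 2032.
January 2033 — 3rd Saturday is Jan 15 2033.
February 2033 — 3rd Saturday is Feb 19 2033.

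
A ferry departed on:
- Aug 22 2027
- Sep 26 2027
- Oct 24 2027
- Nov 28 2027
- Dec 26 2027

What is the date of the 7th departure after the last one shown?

Gaps: 35, 28, 35, 28 days — a mix of 28 and 35. Every date is a Sunday.
Each is the 4th Sunday of its month.
4th Sunday of January 2028: Jan 23 2028.
February 2028 — 4th Sunday is Feb 27 2028.
4th Sunday of March 2028: Mar 26 2028.
4th Sunday of April 2028: Apr 23 2028.
4th Sunday of May 2028: May 28 2028.
4th Sunday of June 2028: Jun 25 2028.
July 2028 — 4th Sunday is Jul 23 2028.

Jul 23 2028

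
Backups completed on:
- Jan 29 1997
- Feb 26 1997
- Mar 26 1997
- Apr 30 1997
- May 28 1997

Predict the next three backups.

Every date is a Wednesday; gaps 28, 28, 35, 28 days.
Each is the last Wednesday of its month (at least one falls on the 29th or later, ruling out '4th Wednesday').
Last Wednesday of June 1997: Jun 25 1997.
Last Wednesday of July 1997: Jul 30 1997.
Last Wednesday of August 1997: Aug 27 1997.

Jun 25 1997, Jul 30 1997, Aug 27 1997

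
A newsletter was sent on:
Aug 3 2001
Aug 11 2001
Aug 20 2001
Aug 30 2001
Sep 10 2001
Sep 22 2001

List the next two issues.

Gaps: 8, 9, 10, 11, 12 days — each gap is 1 larger than the previous one.
Next gap: 13 days. Sep 22 2001 + 13 days = Oct 5 2001.
Next gap: 14 days. Oct 5 2001 + 14 days = Oct 19 2001.

Oct 5 2001, Oct 19 2001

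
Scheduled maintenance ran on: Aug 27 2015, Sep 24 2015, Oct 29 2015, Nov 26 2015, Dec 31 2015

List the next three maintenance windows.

Every date is a Thursday; gaps 28, 35, 28, 35 days.
Each is the last Thursday of its month (at least one falls on the 29th or later, ruling out '4th Thursday').
Last Thursday of January 2016: Jan 28 2016.
February 2016 ends with Thursday Feb 25 2016.
Last Thursday of March 2016: Mar 31 2016.

Jan 28 2016, Feb 25 2016, Mar 31 2016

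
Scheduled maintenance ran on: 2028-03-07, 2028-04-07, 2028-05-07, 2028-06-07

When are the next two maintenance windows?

2028-07-07, 2028-08-07

Gaps: 31, 30, 31 days — not constant. Every event is on the 7th of the month.
Pattern: the 7th of each month.
July 2028: 2028-07-07.
Next: August 2028 → 2028-08-07.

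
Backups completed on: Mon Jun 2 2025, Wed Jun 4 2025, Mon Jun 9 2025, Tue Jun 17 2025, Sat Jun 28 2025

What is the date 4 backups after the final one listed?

Gaps: 2, 5, 8, 11 days — each gap is 3 larger than the previous one.
Next gap: 14 days. Sat Jun 28 2025 + 14 days = Sat Jul 12 2025.
Next gap: 17 days. Sat Jul 12 2025 + 17 days = Tue Jul 29 2025.
Next gap: 20 days. Tue Jul 29 2025 + 20 days = Mon Aug 18 2025.
Next gap: 23 days. Mon Aug 18 2025 + 23 days = Wed Sep 10 2025.

Wed Sep 10 2025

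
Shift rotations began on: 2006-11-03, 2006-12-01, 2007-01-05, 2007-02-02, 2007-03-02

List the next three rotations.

All dates are Fridays, 28, 35, 28, 28 days apart.
Specifically, the 1st Friday of each month.
April 2007 — 1st Friday is 2007-04-06.
1st Friday of May 2007: 2007-05-04.
June 2007 — 1st Friday is 2007-06-01.

2007-04-06, 2007-05-04, 2007-06-01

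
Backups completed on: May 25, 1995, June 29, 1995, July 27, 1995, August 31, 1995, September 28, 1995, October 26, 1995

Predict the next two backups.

November 30, 1995; December 28, 1995

All Thursdays; the gaps (35, 28, 35, 28, 28) vary with month length.
This is the last Thursday of each month.
November 1995 ends with Thursday November 30, 1995.
Last Thursday of December 1995: December 28, 1995.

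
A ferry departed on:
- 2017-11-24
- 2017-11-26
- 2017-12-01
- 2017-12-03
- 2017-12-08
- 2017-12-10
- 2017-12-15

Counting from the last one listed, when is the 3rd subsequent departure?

2017-12-24

Gaps: 2, 5, 2, 5, 2, 5 days — not constant, but cyclic with period 2.
The events fall on every Friday and Sunday.
Next Sunday: 2017-12-17.
The following Friday is 2017-12-22.
The following Sunday is 2017-12-24.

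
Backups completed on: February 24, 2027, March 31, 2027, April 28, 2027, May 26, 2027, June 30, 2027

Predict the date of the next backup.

All Wednesdays; the gaps (35, 28, 28, 35) vary with month length.
This is the last Wednesday of each month.
July 2027 ends with Wednesday July 28, 2027.

July 28, 2027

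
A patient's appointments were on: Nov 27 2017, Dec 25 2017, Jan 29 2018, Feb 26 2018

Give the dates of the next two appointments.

Mar 26 2018, Apr 30 2018

Every date is a Monday; gaps 28, 35, 28 days.
Each is the last Monday of its month (at least one falls on the 29th or later, ruling out '4th Monday').
March 2018 ends with Monday Mar 26 2018.
Last Monday of April 2018: Apr 30 2018.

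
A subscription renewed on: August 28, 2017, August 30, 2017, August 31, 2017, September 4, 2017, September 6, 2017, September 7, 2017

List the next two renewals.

September 11, 2017; September 13, 2017

Every event lands on a Monday or Wednesday or Thursday (gaps cycle 2, 1, 4, 2, 1).
So the schedule is: every Monday, Wednesday and Thursday.
Next Monday: September 11, 2017.
Next Wednesday: September 13, 2017.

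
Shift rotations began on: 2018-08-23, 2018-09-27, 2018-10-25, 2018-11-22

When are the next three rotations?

These are Thursdays at 28- or 35-day spacing (35, 28, 28).
The pattern: 4th Thursday of the month.
4th Thursday of December 2018: 2018-12-27.
4th Thursday of January 2019: 2019-01-24.
February 2019 — 4th Thursday is 2019-02-28.

2018-12-27, 2019-01-24, 2019-02-28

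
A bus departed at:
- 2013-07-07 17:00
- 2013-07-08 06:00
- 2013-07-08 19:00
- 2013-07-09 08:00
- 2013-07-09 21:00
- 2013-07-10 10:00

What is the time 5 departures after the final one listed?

2013-07-13 03:00

Spacing: 13, 13, 13, 13, 13 h — constant 13 h.
2013-07-10 10:00 + 13 h = 2013-07-10 23:00.
2013-07-10 23:00 + 13 h = 2013-07-11 12:00.
2013-07-11 12:00 + 13 h = 2013-07-12 01:00.
2013-07-12 01:00 + 13 h = 2013-07-12 14:00.
2013-07-12 14:00 + 13 h = 2013-07-13 03:00.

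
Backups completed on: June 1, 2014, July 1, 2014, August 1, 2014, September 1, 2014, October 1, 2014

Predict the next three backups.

Each date is the 1st; the gaps (30, 31, 31, 30) track the month lengths.
The rule is the 1st of each month.
November 2014: November 1, 2014.
December 2014: December 1, 2014.
January 2015: January 1, 2015.

November 1, 2014; December 1, 2014; January 1, 2015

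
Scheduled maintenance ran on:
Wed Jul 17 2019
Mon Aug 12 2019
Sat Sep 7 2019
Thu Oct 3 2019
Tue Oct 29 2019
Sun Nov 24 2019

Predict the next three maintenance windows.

Fri Dec 20 2019, Wed Jan 15 2020, Mon Feb 10 2020

The spacing is 26, 26, 26, 26, 26 days — always 26 days.
Sun Nov 24 2019 + 26 days = Fri Dec 20 2019.
Fri Dec 20 2019 + 26 days = Wed Jan 15 2020.
Wed Jan 15 2020 + 26 days = Mon Feb 10 2020.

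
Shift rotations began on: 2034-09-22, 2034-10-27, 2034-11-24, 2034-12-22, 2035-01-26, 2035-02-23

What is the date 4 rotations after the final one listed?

All dates are Fridays, 35, 28, 28, 35, 28 days apart.
Specifically, the 4th Friday of each month.
March 2035 — 4th Friday is 2035-03-23.
April 2035 — 4th Friday is 2035-04-27.
4th Friday of May 2035: 2035-05-25.
June 2035 — 4th Friday is 2035-06-22.

2035-06-22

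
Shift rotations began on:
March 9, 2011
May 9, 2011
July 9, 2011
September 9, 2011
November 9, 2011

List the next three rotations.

The day-of-month is always 9 (61, 61, 62, 61 days between events).
So this recurs on the 9th of every 2 months.
January 2012: January 9, 2012.
March 2012: March 9, 2012.
May 2012: May 9, 2012.

January 9, 2012; March 9, 2012; May 9, 2012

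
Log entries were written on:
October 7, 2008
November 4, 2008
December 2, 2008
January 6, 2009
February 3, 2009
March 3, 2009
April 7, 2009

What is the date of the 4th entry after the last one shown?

Gaps: 28, 28, 35, 28, 28, 35 days — a mix of 28 and 35. Every date is a Tuesday.
Each is the 1st Tuesday of its month.
May 2009 — 1st Tuesday is May 5, 2009.
June 2009 — 1st Tuesday is June 2, 2009.
1st Tuesday of July 2009: July 7, 2009.
August 2009 — 1st Tuesday is August 4, 2009.

August 4, 2009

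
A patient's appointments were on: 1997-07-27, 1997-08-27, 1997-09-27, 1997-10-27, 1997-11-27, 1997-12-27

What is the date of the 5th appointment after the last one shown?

Gaps: 31, 31, 30, 31, 30 days — not constant. Every event is on the 27th of the month.
Pattern: the 27th of each month.
Next: January 1998 → 1998-01-27.
February 1998: 1998-02-27.
Next: March 1998 → 1998-03-27.
April 1998: 1998-04-27.
May 1998: 1998-05-27.

1998-05-27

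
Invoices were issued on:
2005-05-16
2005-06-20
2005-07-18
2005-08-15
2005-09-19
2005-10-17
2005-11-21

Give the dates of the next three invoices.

2005-12-19, 2006-01-16, 2006-02-20

These are Mondays at 28- or 35-day spacing (35, 28, 28, 35, 28, 35).
The pattern: 3rd Monday of the month.
3rd Monday of December 2005: 2005-12-19.
3rd Monday of January 2006: 2006-01-16.
3rd Monday of February 2006: 2006-02-20.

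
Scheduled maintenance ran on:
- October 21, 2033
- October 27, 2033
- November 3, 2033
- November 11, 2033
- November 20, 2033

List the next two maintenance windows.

November 30, 2033; December 11, 2033

Gaps: 6, 7, 8, 9 days — each gap is 1 larger than the previous one.
Next gap: 10 days. November 20, 2033 + 10 days = November 30, 2033.
Next gap: 11 days. November 30, 2033 + 11 days = December 11, 2033.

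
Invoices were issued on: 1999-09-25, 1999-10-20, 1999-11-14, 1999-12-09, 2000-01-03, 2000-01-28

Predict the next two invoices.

2000-02-22, 2000-03-18

Every event comes 25 days after the last (25, 25, 25, 25, 25).
2000-01-28 + 25 days = 2000-02-22.
2000-02-22 + 25 days = 2000-03-18.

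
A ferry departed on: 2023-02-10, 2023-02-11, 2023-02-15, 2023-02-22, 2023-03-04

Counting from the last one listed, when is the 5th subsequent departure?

Intervals are 1, 4, 7, 10 days — an arithmetic progression with common difference 3.
Next gap: 13 days. 2023-03-04 + 13 days = 2023-03-17.
Next gap: 16 days. 2023-03-17 + 16 days = 2023-04-02.
Next gap: 19 days. 2023-04-02 + 19 days = 2023-04-21.
Next gap: 22 days. 2023-04-21 + 22 days = 2023-05-13.
Next gap: 25 days. 2023-05-13 + 25 days = 2023-06-07.

2023-06-07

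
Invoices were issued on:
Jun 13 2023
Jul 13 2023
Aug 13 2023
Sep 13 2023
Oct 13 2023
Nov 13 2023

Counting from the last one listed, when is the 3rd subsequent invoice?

The day-of-month is always 13 (30, 31, 31, 30, 31 days between events).
So this recurs on the 13th of each month.
Next: December 2023 → Dec 13 2023.
January 2024: Jan 13 2024.
February 2024: Feb 13 2024.

Feb 13 2024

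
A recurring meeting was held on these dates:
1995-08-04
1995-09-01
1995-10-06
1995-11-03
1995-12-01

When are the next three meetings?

1996-01-05, 1996-02-02, 1996-03-01

All dates are Fridays, 28, 35, 28, 28 days apart.
Specifically, the 1st Friday of each month.
January 1996 — 1st Friday is 1996-01-05.
February 1996 — 1st Friday is 1996-02-02.
1st Friday of March 1996: 1996-03-01.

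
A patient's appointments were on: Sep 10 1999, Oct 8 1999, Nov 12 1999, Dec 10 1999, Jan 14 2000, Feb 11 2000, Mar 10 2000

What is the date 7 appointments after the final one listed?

Oct 13 2000

All dates are Fridays, 28, 35, 28, 35, 28, 28 days apart.
Specifically, the 2nd Friday of each month.
April 2000 — 2nd Friday is Apr 14 2000.
2nd Friday of May 2000: May 12 2000.
June 2000 — 2nd Friday is Jun 9 2000.
2nd Friday of July 2000: Jul 14 2000.
August 2000 — 2nd Friday is Aug 11 2000.
2nd Friday of September 2000: Sep 8 2000.
October 2000 — 2nd Friday is Oct 13 2000.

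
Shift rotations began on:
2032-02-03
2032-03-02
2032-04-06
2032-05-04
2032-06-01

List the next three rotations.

2032-07-06, 2032-08-03, 2032-09-07

These are Tuesdays at 28- or 35-day spacing (28, 35, 28, 28).
The pattern: 1st Tuesday of the month.
July 2032 — 1st Tuesday is 2032-07-06.
1st Tuesday of August 2032: 2032-08-03.
1st Tuesday of September 2032: 2032-09-07.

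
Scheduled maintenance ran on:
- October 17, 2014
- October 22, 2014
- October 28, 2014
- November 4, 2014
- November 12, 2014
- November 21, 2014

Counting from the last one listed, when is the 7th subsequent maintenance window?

The spacing grows by 1 each time: 5, 6, 7, 8, 9 days.
Next gap: 10 days. November 21, 2014 + 10 days = December 1, 2014.
Next gap: 11 days. December 1, 2014 + 11 days = December 12, 2014.
Next gap: 12 days. December 12, 2014 + 12 days = December 24, 2014.
Next gap: 13 days. December 24, 2014 + 13 days = January 6, 2015.
Next gap: 14 days. January 6, 2015 + 14 days = January 20, 2015.
Next gap: 15 days. January 20, 2015 + 15 days = February 4, 2015.
Next gap: 16 days. February 4, 2015 + 16 days = February 20, 2015.

February 20, 2015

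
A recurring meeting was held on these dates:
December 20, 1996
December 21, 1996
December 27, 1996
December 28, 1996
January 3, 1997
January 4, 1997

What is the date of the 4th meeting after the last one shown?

Every event lands on a Friday or Saturday (gaps cycle 1, 6, 1, 6, 1).
So the schedule is: every Friday and Saturday.
The following Friday is January 10, 1997.
The following Saturday is January 11, 1997.
The following Friday is January 17, 1997.
The following Saturday is January 18, 1997.

January 18, 1997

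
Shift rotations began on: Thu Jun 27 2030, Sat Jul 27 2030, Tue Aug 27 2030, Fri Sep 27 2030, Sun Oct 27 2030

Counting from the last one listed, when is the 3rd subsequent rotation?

The day-of-month is always 27 (30, 31, 31, 30 days between events).
So this recurs on the 27th of each month.
November 2030: Wed Nov 27 2030.
December 2030: Fri Dec 27 2030.
Next: January 2031 → Mon Jan 27 2031.

Mon Jan 27 2031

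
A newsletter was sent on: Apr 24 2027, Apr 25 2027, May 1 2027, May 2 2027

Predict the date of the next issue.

Every event lands on a Saturday or Sunday (gaps cycle 1, 6, 1).
So the schedule is: every Saturday and Sunday.
Next Saturday: May 8 2027.

May 8 2027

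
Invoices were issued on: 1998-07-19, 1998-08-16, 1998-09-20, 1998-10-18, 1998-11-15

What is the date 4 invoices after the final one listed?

All dates are Sundays, 28, 35, 28, 28 days apart.
Specifically, the 3rd Sunday of each month.
December 1998 — 3rd Sunday is 1998-12-20.
3rd Sunday of January 1999: 1999-01-17.
3rd Sunday of February 1999: 1999-02-21.
3rd Sunday of March 1999: 1999-03-21.

1999-03-21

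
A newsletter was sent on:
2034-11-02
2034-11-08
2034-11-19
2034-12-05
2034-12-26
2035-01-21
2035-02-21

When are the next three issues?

2035-03-29, 2035-05-09, 2035-06-24

The spacing grows by 5 each time: 6, 11, 16, 21, 26, 31 days.
Next gap: 36 days. 2035-02-21 + 36 days = 2035-03-29.
Next gap: 41 days. 2035-03-29 + 41 days = 2035-05-09.
Next gap: 46 days. 2035-05-09 + 46 days = 2035-06-24.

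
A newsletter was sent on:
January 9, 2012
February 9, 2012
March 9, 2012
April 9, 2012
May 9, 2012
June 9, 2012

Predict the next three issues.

July 9, 2012; August 9, 2012; September 9, 2012

The day-of-month is always 9 (31, 29, 31, 30, 31 days between events).
So this recurs on the 9th of each month.
July 2012: July 9, 2012.
Next: August 2012 → August 9, 2012.
Next: September 2012 → September 9, 2012.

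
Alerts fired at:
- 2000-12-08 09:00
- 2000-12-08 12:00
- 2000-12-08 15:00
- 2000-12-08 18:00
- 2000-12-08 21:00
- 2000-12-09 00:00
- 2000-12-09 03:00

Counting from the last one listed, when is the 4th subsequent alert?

The interval is a steady 3 hours (3, 3, 3, 3, 3, 3).
2000-12-09 03:00 + 3 h = 2000-12-09 06:00.
2000-12-09 06:00 + 3 h = 2000-12-09 09:00.
2000-12-09 09:00 + 3 h = 2000-12-09 12:00.
2000-12-09 12:00 + 3 h = 2000-12-09 15:00.

2000-12-09 15:00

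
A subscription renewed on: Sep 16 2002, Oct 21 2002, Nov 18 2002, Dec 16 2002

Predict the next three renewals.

Gaps: 35, 28, 28 days — a mix of 28 and 35. Every date is a Monday.
Each is the 3rd Monday of its month.
3rd Monday of January 2003: Jan 20 2003.
3rd Monday of February 2003: Feb 17 2003.
3rd Monday of March 2003: Mar 17 2003.

Jan 20 2003, Feb 17 2003, Mar 17 2003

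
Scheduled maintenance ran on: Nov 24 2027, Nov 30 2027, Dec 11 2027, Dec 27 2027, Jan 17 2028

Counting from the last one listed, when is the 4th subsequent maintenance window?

Gaps: 6, 11, 16, 21 days — each gap is 5 larger than the previous one.
Next gap: 26 days. Jan 17 2028 + 26 days = Feb 12 2028.
Next gap: 31 days. Feb 12 2028 + 31 days = Mar 14 2028.
Next gap: 36 days. Mar 14 2028 + 36 days = Apr 19 2028.
Next gap: 41 days. Apr 19 2028 + 41 days = May 30 2028.

May 30 2028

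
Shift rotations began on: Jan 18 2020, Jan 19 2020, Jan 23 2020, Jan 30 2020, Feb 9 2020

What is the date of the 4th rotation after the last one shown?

Apr 19 2020

Intervals are 1, 4, 7, 10 days — an arithmetic progression with common difference 3.
Next gap: 13 days. Feb 9 2020 + 13 days = Feb 22 2020.
Next gap: 16 days. Feb 22 2020 + 16 days = Mar 9 2020.
Next gap: 19 days. Mar 9 2020 + 19 days = Mar 28 2020.
Next gap: 22 days. Mar 28 2020 + 22 days = Apr 19 2020.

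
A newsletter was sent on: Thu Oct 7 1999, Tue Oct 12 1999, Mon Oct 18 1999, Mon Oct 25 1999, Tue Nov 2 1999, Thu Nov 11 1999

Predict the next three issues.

Sun Nov 21 1999, Thu Dec 2 1999, Tue Dec 14 1999

Gaps: 5, 6, 7, 8, 9 days — each gap is 1 larger than the previous one.
Next gap: 10 days. Thu Nov 11 1999 + 10 days = Sun Nov 21 1999.
Next gap: 11 days. Sun Nov 21 1999 + 11 days = Thu Dec 2 1999.
Next gap: 12 days. Thu Dec 2 1999 + 12 days = Tue Dec 14 1999.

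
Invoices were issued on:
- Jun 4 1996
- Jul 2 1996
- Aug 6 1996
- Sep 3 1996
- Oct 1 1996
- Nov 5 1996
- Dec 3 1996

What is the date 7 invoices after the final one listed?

All dates are Tuesdays, 28, 35, 28, 28, 35, 28 days apart.
Specifically, the 1st Tuesday of each month.
1st Tuesday of January 1997: Jan 7 1997.
1st Tuesday of February 1997: Feb 4 1997.
March 1997 — 1st Tuesday is Mar 4 1997.
1st Tuesday of April 1997: Apr 1 1997.
May 1997 — 1st Tuesday is May 6 1997.
1st Tuesday of June 1997: Jun 3 1997.
1st Tuesday of July 1997: Jul 1 1997.

Jul 1 1997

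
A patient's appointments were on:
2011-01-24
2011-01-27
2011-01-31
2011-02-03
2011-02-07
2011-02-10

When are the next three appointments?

The gap pattern 3, 4, 3, 4, 3 repeats every 2 events.
These are the Mondays and Thursdays of each week.
Next Monday: 2011-02-14.
The following Thursday is 2011-02-17.
Next Monday: 2011-02-21.

2011-02-14, 2011-02-17, 2011-02-21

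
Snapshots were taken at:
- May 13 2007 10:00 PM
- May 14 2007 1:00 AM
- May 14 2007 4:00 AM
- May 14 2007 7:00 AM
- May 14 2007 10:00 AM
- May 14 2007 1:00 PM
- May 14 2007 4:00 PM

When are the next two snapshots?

May 14 2007 7:00 PM, May 14 2007 10:00 PM

Spacing: 3, 3, 3, 3, 3, 3 h — constant 3 h.
May 14 2007 4:00 PM + 3 h = May 14 2007 7:00 PM.
May 14 2007 7:00 PM + 3 h = May 14 2007 10:00 PM.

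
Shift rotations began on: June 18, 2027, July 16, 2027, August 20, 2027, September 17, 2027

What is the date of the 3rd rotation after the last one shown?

December 17, 2027

Gaps: 28, 35, 28 days — a mix of 28 and 35. Every date is a Friday.
Each is the 3rd Friday of its month.
October 2027 — 3rd Friday is October 15, 2027.
3rd Friday of November 2027: November 19, 2027.
December 2027 — 3rd Friday is December 17, 2027.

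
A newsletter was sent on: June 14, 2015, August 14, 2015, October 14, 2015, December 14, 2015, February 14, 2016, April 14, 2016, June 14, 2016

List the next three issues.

Gaps: 61, 61, 61, 62, 60, 61 days — not constant. Every event is on the 14th of the month.
Pattern: the 14th of every 2 months.
August 2016: August 14, 2016.
Next: October 2016 → October 14, 2016.
December 2016: December 14, 2016.

August 14, 2016; October 14, 2016; December 14, 2016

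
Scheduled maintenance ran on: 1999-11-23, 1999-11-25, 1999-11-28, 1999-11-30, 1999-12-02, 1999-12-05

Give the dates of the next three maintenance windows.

1999-12-07, 1999-12-09, 1999-12-12

The gap pattern 2, 3, 2, 2, 3 repeats every 3 events.
These are the Tuesdays, Thursdays and Sundays of each week.
Next Tuesday: 1999-12-07.
The following Thursday is 1999-12-09.
The following Sunday is 1999-12-12.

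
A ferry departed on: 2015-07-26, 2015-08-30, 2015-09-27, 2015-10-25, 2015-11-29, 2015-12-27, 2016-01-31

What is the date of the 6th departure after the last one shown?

These are Sundays with 35, 28, 28, 35, 28, 35-day gaps.
Each is the final Sunday of its month — 2015-08-30 is past the 28th, so '4th Sunday' doesn't fit.
February 2016 ends with Sunday 2016-02-28.
March 2016 ends with Sunday 2016-03-27.
April 2016 ends with Sunday 2016-04-24.
May 2016 ends with Sunday 2016-05-29.
Last Sunday of June 2016: 2016-06-26.
Last Sunday of July 2016: 2016-07-31.

2016-07-31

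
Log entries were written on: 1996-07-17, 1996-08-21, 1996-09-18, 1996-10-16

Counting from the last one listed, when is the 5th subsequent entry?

All dates are Wednesdays, 35, 28, 28 days apart.
Specifically, the 3rd Wednesday of each month.
3rd Wednesday of November 1996: 1996-11-20.
December 1996 — 3rd Wednesday is 1996-12-18.
3rd Wednesday of January 1997: 1997-01-15.
February 1997 — 3rd Wednesday is 1997-02-19.
3rd Wednesday of March 1997: 1997-03-19.

1997-03-19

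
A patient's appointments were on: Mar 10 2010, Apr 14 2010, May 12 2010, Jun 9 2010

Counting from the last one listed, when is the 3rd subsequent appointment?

Sep 8 2010

Gaps: 35, 28, 28 days — a mix of 28 and 35. Every date is a Wednesday.
Each is the 2nd Wednesday of its month.
July 2010 — 2nd Wednesday is Jul 14 2010.
2nd Wednesday of August 2010: Aug 11 2010.
September 2010 — 2nd Wednesday is Sep 8 2010.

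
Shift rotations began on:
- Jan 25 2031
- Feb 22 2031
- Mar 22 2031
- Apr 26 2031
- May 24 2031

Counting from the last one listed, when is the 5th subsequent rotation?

These are Saturdays at 28- or 35-day spacing (28, 28, 35, 28).
The pattern: 4th Saturday of the month.
June 2031 — 4th Saturday is Jun 28 2031.
4th Saturday of July 2031: Jul 26 2031.
August 2031 — 4th Saturday is Aug 23 2031.
4th Saturday of September 2031: Sep 27 2031.
October 2031 — 4th Saturday is Oct 25 2031.

Oct 25 2031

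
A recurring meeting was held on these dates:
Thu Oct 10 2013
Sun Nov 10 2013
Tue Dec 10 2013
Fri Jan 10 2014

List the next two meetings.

Each date is the 10th; the gaps (31, 30, 31) track the month lengths.
The rule is the 10th of each month.
Next: February 2014 → Mon Feb 10 2014.
Next: March 2014 → Mon Mar 10 2014.

Mon Feb 10 2014, Mon Mar 10 2014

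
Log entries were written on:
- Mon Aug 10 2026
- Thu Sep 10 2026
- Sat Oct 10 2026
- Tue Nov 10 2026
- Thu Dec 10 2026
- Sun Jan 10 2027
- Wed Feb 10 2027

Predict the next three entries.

Gaps: 31, 30, 31, 30, 31, 31 days — not constant. Every event is on the 10th of the month.
Pattern: the 10th of each month.
Next: March 2027 → Wed Mar 10 2027.
Next: April 2027 → Sat Apr 10 2027.
May 2027: Mon May 10 2027.

Wed Mar 10 2027, Sat Apr 10 2027, Mon May 10 2027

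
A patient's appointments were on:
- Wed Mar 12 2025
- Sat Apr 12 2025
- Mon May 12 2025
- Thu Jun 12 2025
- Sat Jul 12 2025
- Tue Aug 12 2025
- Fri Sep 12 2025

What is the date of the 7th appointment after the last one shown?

The day-of-month is always 12 (31, 30, 31, 30, 31, 31 days between events).
So this recurs on the 12th of each month.
Next: October 2025 → Sun Oct 12 2025.
Next: November 2025 → Wed Nov 12 2025.
December 2025: Fri Dec 12 2025.
Next: January 2026 → Mon Jan 12 2026.
February 2026: Thu Feb 12 2026.
Next: March 2026 → Thu Mar 12 2026.
Next: April 2026 → Sun Apr 12 2026.

Sun Apr 12 2026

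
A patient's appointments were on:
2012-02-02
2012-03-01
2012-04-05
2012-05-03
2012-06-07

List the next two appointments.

2012-07-05, 2012-08-02

Gaps: 28, 35, 28, 35 days — a mix of 28 and 35. Every date is a Thursday.
Each is the 1st Thursday of its month.
July 2012 — 1st Thursday is 2012-07-05.
1st Thursday of August 2012: 2012-08-02.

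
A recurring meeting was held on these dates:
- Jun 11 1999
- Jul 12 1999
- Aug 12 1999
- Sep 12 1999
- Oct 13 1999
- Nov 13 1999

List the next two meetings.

The spacing is 31, 31, 31, 31, 31 days — always 31 days.
Nov 13 1999 + 31 days = Dec 14 1999.
Dec 14 1999 + 31 days = Jan 14 2000.

Dec 14 1999, Jan 14 2000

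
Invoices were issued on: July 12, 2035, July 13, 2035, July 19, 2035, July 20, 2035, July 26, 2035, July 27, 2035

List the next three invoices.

August 2, 2035; August 3, 2035; August 9, 2035

Gaps: 1, 6, 1, 6, 1 days — not constant, but cyclic with period 2.
The events fall on every Thursday and Friday.
The following Thursday is August 2, 2035.
The following Friday is August 3, 2035.
Next Thursday: August 9, 2035.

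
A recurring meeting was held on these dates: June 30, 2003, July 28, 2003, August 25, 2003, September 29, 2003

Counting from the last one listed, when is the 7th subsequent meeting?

April 26, 2004

All Mondays; the gaps (28, 28, 35) vary with month length.
This is the last Monday of each month.
October 2003 ends with Monday October 27, 2003.
Last Monday of November 2003: November 24, 2003.
Last Monday of December 2003: December 29, 2003.
Last Monday of January 2004: January 26, 2004.
Last Monday of February 2004: February 23, 2004.
Last Monday of March 2004: March 29, 2004.
April 2004 ends with Monday April 26, 2004.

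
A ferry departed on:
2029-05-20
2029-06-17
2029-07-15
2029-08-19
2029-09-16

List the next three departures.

2029-10-21, 2029-11-18, 2029-12-16

All dates are Sundays, 28, 28, 35, 28 days apart.
Specifically, the 3rd Sunday of each month.
3rd Sunday of October 2029: 2029-10-21.
November 2029 — 3rd Sunday is 2029-11-18.
December 2029 — 3rd Sunday is 2029-12-16.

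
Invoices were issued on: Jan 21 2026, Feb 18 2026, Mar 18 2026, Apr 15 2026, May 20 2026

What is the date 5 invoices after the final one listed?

Oct 21 2026

All dates are Wednesdays, 28, 28, 28, 35 days apart.
Specifically, the 3rd Wednesday of each month.
3rd Wednesday of June 2026: Jun 17 2026.
3rd Wednesday of July 2026: Jul 15 2026.
3rd Wednesday of August 2026: Aug 19 2026.
3rd Wednesday of September 2026: Sep 16 2026.
October 2026 — 3rd Wednesday is Oct 21 2026.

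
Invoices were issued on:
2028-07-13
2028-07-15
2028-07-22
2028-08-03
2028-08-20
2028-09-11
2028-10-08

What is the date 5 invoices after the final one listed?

2029-05-06

The spacing grows by 5 each time: 2, 7, 12, 17, 22, 27 days.
Next gap: 32 days. 2028-10-08 + 32 days = 2028-11-09.
Next gap: 37 days. 2028-11-09 + 37 days = 2028-12-16.
Next gap: 42 days. 2028-12-16 + 42 days = 2029-01-27.
Next gap: 47 days. 2029-01-27 + 47 days = 2029-03-15.
Next gap: 52 days. 2029-03-15 + 52 days = 2029-05-06.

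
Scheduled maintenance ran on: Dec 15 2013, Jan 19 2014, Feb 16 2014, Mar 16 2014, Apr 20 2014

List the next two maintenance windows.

Gaps: 35, 28, 28, 35 days — a mix of 28 and 35. Every date is a Sunday.
Each is the 3rd Sunday of its month.
3rd Sunday of May 2014: May 18 2014.
June 2014 — 3rd Sunday is Jun 15 2014.

May 18 2014, Jun 15 2014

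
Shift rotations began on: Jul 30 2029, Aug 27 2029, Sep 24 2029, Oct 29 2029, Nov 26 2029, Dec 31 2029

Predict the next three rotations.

Jan 28 2030, Feb 25 2030, Mar 25 2030

These are Mondays with 28, 28, 35, 28, 35-day gaps.
Each is the final Monday of its month — Jul 30 2029 is past the 28th, so '4th Monday' doesn't fit.
January 2030 ends with Monday Jan 28 2030.
February 2030 ends with Monday Feb 25 2030.
March 2030 ends with Monday Mar 25 2030.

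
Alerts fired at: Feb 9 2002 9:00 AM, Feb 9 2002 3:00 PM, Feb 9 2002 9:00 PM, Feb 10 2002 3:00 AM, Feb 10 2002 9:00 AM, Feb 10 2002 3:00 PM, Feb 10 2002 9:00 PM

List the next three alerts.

Feb 11 2002 3:00 AM, Feb 11 2002 9:00 AM, Feb 11 2002 3:00 PM

Spacing: 6, 6, 6, 6, 6, 6 h — constant 6 h.
Feb 10 2002 9:00 PM + 6 h = Feb 11 2002 3:00 AM.
Feb 11 2002 3:00 AM + 6 h = Feb 11 2002 9:00 AM.
Feb 11 2002 9:00 AM + 6 h = Feb 11 2002 3:00 PM.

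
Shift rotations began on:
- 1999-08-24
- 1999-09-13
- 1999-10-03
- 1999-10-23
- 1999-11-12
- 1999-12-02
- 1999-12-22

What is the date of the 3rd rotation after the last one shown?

2000-02-20

Every event comes 20 days after the last (20, 20, 20, 20, 20, 20).
1999-12-22 + 20 days = 2000-01-11.
2000-01-11 + 20 days = 2000-01-31.
2000-01-31 + 20 days = 2000-02-20.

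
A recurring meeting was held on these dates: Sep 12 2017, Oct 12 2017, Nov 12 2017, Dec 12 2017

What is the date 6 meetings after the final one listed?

Jun 12 2018

The day-of-month is always 12 (30, 31, 30 days between events).
So this recurs on the 12th of each month.
Next: January 2018 → Jan 12 2018.
Next: February 2018 → Feb 12 2018.
Next: March 2018 → Mar 12 2018.
April 2018: Apr 12 2018.
Next: May 2018 → May 12 2018.
Next: June 2018 → Jun 12 2018.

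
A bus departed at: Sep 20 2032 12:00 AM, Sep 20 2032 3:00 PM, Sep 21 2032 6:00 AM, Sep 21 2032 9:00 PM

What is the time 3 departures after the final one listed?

The interval is a steady 15 hours (15, 15, 15).
Sep 21 2032 9:00 PM + 15 h = Sep 22 2032 12:00 PM.
Sep 22 2032 12:00 PM + 15 h = Sep 23 2032 3:00 AM.
Sep 23 2032 3:00 AM + 15 h = Sep 23 2032 6:00 PM.

Sep 23 2032 6:00 PM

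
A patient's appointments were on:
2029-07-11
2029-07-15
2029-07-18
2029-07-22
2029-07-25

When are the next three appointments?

Gaps: 4, 3, 4, 3 days — not constant, but cyclic with period 2.
The events fall on every Wednesday and Sunday.
The following Sunday is 2029-07-29.
Next Wednesday: 2029-08-01.
Next Sunday: 2029-08-05.

2029-07-29, 2029-08-01, 2029-08-05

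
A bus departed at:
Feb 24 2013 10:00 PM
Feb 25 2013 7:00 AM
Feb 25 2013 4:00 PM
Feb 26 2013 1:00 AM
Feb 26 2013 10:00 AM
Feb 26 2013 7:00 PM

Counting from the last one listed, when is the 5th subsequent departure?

The interval is a steady 9 hours (9, 9, 9, 9, 9).
Feb 26 2013 7:00 PM + 9 h = Feb 27 2013 4:00 AM.
Feb 27 2013 4:00 AM + 9 h = Feb 27 2013 1:00 PM.
Feb 27 2013 1:00 PM + 9 h = Feb 27 2013 10:00 PM.
Feb 27 2013 10:00 PM + 9 h = Feb 28 2013 7:00 AM.
Feb 28 2013 7:00 AM + 9 h = Feb 28 2013 4:00 PM.

Feb 28 2013 4:00 PM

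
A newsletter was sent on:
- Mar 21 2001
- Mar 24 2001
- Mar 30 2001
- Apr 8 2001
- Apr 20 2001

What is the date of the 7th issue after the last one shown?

Oct 5 2001

Gaps: 3, 6, 9, 12 days — each gap is 3 larger than the previous one.
Next gap: 15 days. Apr 20 2001 + 15 days = May 5 2001.
Next gap: 18 days. May 5 2001 + 18 days = May 23 2001.
Next gap: 21 days. May 23 2001 + 21 days = Jun 13 2001.
Next gap: 24 days. Jun 13 2001 + 24 days = Jul 7 2001.
Next gap: 27 days. Jul 7 2001 + 27 days = Aug 3 2001.
Next gap: 30 days. Aug 3 2001 + 30 days = Sep 2 2001.
Next gap: 33 days. Sep 2 2001 + 33 days = Oct 5 2001.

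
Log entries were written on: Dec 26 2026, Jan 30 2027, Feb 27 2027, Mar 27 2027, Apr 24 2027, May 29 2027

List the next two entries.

All Saturdays; the gaps (35, 28, 28, 28, 35) vary with month length.
This is the last Saturday of each month.
Last Saturday of June 2027: Jun 26 2027.
Last Saturday of July 2027: Jul 31 2027.

Jun 26 2027, Jul 31 2027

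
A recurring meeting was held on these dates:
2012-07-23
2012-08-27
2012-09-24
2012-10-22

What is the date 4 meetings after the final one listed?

2013-02-25

These are Mondays at 28- or 35-day spacing (35, 28, 28).
The pattern: 4th Monday of the month.
November 2012 — 4th Monday is 2012-11-26.
4th Monday of December 2012: 2012-12-24.
January 2013 — 4th Monday is 2013-01-28.
February 2013 — 4th Monday is 2013-02-25.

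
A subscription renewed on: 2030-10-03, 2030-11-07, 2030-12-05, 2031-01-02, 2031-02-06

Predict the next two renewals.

2031-03-06, 2031-04-03

Gaps: 35, 28, 28, 35 days — a mix of 28 and 35. Every date is a Thursday.
Each is the 1st Thursday of its month.
March 2031 — 1st Thursday is 2031-03-06.
1st Thursday of April 2031: 2031-04-03.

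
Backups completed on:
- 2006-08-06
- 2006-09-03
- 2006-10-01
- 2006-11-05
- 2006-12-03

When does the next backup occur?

2007-01-07

All dates are Sundays, 28, 28, 35, 28 days apart.
Specifically, the 1st Sunday of each month.
January 2007 — 1st Sunday is 2007-01-07.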